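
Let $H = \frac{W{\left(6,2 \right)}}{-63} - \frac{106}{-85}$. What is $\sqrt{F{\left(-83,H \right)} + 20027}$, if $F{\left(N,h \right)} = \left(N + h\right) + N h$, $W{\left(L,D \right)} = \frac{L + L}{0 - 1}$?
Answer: $\frac{2 \sqrt{15792621495}}{1785} \approx 140.81$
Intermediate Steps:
$W{\left(L,D \right)} = - 2 L$ ($W{\left(L,D \right)} = \frac{2 L}{-1} = 2 L \left(-1\right) = - 2 L$)
$H = \frac{2566}{1785}$ ($H = \frac{\left(-2\right) 6}{-63} - \frac{106}{-85} = \left(-12\right) \left(- \frac{1}{63}\right) - - \frac{106}{85} = \frac{4}{21} + \frac{106}{85} = \frac{2566}{1785} \approx 1.4375$)
$F{\left(N,h \right)} = N + h + N h$
$\sqrt{F{\left(-83,H \right)} + 20027} = \sqrt{\left(-83 + \frac{2566}{1785} - \frac{212978}{1785}\right) + 20027} = \sqrt{- \frac{358567}{1785} + 20027} = \sqrt{\frac{35389628}{1785}} = \frac{2 \sqrt{15792621495}}{1785}$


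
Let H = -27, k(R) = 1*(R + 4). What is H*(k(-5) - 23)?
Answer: 648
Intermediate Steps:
k(R) = 4 + R (k(R) = 1*(4 + R) = 4 + R)
H*(k(-5) - 23) = -27*((4 - 5) - 23) = -27*(-1 - 23) = -27*(-24) = 648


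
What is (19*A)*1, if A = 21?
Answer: 399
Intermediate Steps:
(19*A)*1 = (19*21)*1 = 399*1 = 399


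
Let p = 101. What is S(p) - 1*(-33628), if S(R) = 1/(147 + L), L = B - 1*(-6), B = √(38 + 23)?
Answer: 785146697/23348 - √61/23348 ≈ 33628.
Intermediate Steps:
B = √61 ≈ 7.8102
L = 6 + √61 (L = √61 - 1*(-6) = √61 + 6 = 6 + √61 ≈ 13.810)
S(R) = 1/(153 + √61) (S(R) = 1/(147 + (6 + √61)) = 1/(153 + √61))
S(p) - 1*(-33628) = (153/23348 - √61/23348) - 1*(-33628) = (153/23348 - √61/23348) + 33628 = 785146697/23348 - √61/23348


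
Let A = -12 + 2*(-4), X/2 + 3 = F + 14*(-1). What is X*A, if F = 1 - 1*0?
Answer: 640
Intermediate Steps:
F = 1 (F = 1 + 0 = 1)
X = -32 (X = -6 + 2*(1 + 14*(-1)) = -6 + 2*(1 - 14) = -6 + 2*(-13) = -6 - 26 = -32)
A = -20 (A = -12 - 8 = -20)
X*A = -32*(-20) = 640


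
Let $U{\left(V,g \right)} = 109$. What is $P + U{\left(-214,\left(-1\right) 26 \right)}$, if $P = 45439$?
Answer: $45548$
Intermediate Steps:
$P + U{\left(-214,\left(-1\right) 26 \right)} = 45439 + 109 = 45548$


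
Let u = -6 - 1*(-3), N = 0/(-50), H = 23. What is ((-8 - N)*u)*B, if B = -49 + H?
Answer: -624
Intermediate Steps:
N = 0 (N = 0*(-1/50) = 0)
u = -3 (u = -6 + 3 = -3)
B = -26 (B = -49 + 23 = -26)
((-8 - N)*u)*B = ((-8 - 1*0)*(-3))*(-26) = ((-8 + 0)*(-3))*(-26) = -8*(-3)*(-26) = 24*(-26) = -624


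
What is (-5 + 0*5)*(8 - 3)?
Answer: -25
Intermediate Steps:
(-5 + 0*5)*(8 - 3) = (-5 + 0)*5 = -5*5 = -25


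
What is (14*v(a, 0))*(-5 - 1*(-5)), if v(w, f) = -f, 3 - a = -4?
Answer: 0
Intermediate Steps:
a = 7 (a = 3 - 1*(-4) = 3 + 4 = 7)
(14*v(a, 0))*(-5 - 1*(-5)) = (14*(-1*0))*(-5 - 1*(-5)) = (14*0)*(-5 + 5) = 0*0 = 0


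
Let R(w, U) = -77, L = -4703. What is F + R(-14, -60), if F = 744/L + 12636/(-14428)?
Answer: -1323746902/16963721 ≈ -78.034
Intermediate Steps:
F = -17540385/16963721 (F = 744/(-4703) + 12636/(-14428) = 744*(-1/4703) + 12636*(-1/14428) = -744/4703 - 3159/3607 = -17540385/16963721 ≈ -1.0340)
F + R(-14, -60) = -17540385/16963721 - 77 = -1323746902/16963721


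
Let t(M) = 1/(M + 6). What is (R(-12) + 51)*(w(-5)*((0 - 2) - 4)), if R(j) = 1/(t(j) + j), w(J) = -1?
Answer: 22302/73 ≈ 305.51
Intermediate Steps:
t(M) = 1/(6 + M)
R(j) = 1/(j + 1/(6 + j)) (R(j) = 1/(1/(6 + j) + j) = 1/(j + 1/(6 + j)))
(R(-12) + 51)*(w(-5)*((0 - 2) - 4)) = ((6 - 12)/(1 - 12*(6 - 12)) + 51)*(-((0 - 2) - 4)) = (-6/(1 - 12*(-6)) + 51)*(-(-2 - 4)) = (-6/(1 + 72) + 51)*(-1*(-6)) = (-6/73 + 51)*6 = (3717/73)*6 = 22302/73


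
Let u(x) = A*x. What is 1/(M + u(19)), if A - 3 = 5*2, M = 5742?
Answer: 1/5989 ≈ 0.00016697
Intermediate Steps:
A = 13 (A = 3 + 5*2 = 3 + 10 = 13)
u(x) = 13*x
1/(M + u(19)) = 1/(5742 + 13*19) = 1/(5742 + 247) = 1/5989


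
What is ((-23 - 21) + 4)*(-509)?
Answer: 20360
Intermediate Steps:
((-23 - 21) + 4)*(-509) = (-44 + 4)*(-509) = -40*(-509) = 20360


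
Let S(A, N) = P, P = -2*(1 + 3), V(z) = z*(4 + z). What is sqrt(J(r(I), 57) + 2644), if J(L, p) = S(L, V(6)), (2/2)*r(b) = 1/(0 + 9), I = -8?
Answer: 2*sqrt(659) ≈ 51.342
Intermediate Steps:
P = -8 (P = -2*4 = -8)
r(b) = 1/9 (r(b) = 1/(0 + 9) = 1/9)
S(A, N) = -8
J(L, p) = -8
sqrt(J(r(I), 57) + 2644) = sqrt(-8 + 2644) = sqrt(2636) = 2*sqrt(659)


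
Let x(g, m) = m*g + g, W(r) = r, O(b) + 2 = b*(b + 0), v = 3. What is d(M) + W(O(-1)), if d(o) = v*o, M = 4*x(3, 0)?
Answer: 35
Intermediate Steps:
O(b) = -2 + b² (O(b) = -2 + b*(b + 0) = -2 + b*b = -2 + b²)
x(g, m) = g + g*m (x(g, m) = g*m + g = g + g*m)
M = 12 (M = 4*(3*(1 + 0)) = 4*(3*1) = 4*3 = 12)
d(o) = 3*o
d(M) + W(O(-1)) = 3*12 + (-2 + (-1)²) = 36 + (-2 + 1) = 36 - 1 = 35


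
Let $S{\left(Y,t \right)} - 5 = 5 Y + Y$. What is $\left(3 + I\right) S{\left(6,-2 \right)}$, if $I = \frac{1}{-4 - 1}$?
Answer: $\frac{574}{5} \approx 114.8$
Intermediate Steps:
$I = - \frac{1}{5}$ ($I = \frac{1}{-5} = - \frac{1}{5} \approx -0.2$)
$S{\left(Y,t \right)} = 5 + 6 Y$ ($S{\left(Y,t \right)} = 5 + \left(5 Y + Y\right) = 5 + 6 Y$)
$\left(3 + I\right) S{\left(6,-2 \right)} = \left(3 - \frac{1}{5}\right) \left(5 + 6 \cdot 6\right) = \frac{14 \left(5 + 36\right)}{5} = \frac{14}{5} \cdot 41 = \frac{574}{5}$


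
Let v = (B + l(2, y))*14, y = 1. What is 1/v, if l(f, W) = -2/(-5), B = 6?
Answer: 5/448 ≈ 0.011161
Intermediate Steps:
l(f, W) = 2/5 (l(f, W) = -2*(-1/5) = 2/5)
v = 448/5 (v = (6 + 2/5)*14 = (32/5)*14 = 448/5 ≈ 89.600)
1/v = 1/(448/5) = 5/448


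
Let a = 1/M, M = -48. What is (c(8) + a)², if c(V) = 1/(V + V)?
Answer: 1/576 ≈ 0.0017361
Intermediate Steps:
a = -1/48 (a = 1/(-48) = -1/48 ≈ -0.020833)
c(V) = 1/(2*V)
(c(8) + a)² = ((½)/8 - 1/48)² = ((½)*(⅛) - 1/48)² = (1/16 - 1/48)² = (1/24)² = 1/576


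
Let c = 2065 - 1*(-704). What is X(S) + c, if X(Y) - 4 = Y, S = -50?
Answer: 2723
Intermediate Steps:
X(Y) = 4 + Y
c = 2769 (c = 2065 + 704 = 2769)
X(S) + c = (4 - 50) + 2769 = -46 + 2769 = 2723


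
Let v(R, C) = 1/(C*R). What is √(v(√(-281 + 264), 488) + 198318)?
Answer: √(3412240469472 - 2074*I*√17)/4148 ≈ 445.33 - 5.5801e-7*I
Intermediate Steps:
v(R, C) = 1/(C*R)
√(v(√(-281 + 264), 488) + 198318) = √(1/(488*(√(-281 + 264))) + 198318) = √(1/(488*(√(-17))) + 198318) = √(1/(488*((I*√17))) + 198318) = √((-I*√17/17)/488 + 198318) = √(-I*√17/8296 + 198318) = √(198318 - I*√17/8296)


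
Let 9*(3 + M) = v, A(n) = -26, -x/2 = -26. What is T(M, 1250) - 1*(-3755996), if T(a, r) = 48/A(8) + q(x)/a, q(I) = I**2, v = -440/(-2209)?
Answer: 2890060727660/769639 ≈ 3.7551e+6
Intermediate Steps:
x = 52 (x = -2*(-26) = 52)
v = 440/2209 (v = -440*(-1/2209) = 440/2209 ≈ 0.19919)
M = -59203/19881 (M = -3 + (1/9)*(440/2209) = -3 + 440/19881 = -59203/19881 ≈ -2.9779)
T(a, r) = -24/13 + 2704/a (T(a, r) = 48/(-26) + 52**2/a = 48*(-1/26) + 2704/a = -24/13 + 2704/a)
T(M, 1250) - 1*(-3755996) = (-24/13 + 2704/(-59203/19881)) - 1*(-3755996) = (-24/13 + 2704*(-19881/59203)) + 3755996 = (-24/13 - 53758224/59203) + 3755996 = -700277784/769639 + 3755996 = 2890060727660/769639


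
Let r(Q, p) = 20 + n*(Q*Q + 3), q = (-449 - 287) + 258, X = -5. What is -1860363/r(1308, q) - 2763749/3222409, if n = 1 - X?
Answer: -34365347511745/33078743759798 ≈ -1.0389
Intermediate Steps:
q = -478 (q = -736 + 258 = -478)
n = 6 (n = 1 - 1*(-5) = 1 + 5 = 6)
r(Q, p) = 38 + 6*Q² (r(Q, p) = 20 + 6*(Q*Q + 3) = 20 + 6*(Q² + 3) = 20 + 6*(3 + Q²) = 20 + (18 + 6*Q²) = 38 + 6*Q²)
-1860363/r(1308, q) - 2763749/3222409 = -1860363/(38 + 6*1308²) - 2763749/3222409 = -1860363/(38 + 6*1710864) - 2763749*1/3222409 = -1860363/(38 + 10265184) - 2763749/3222409 = -1860363/10265222 - 2763749/3222409 = -34365347511745/33078743759798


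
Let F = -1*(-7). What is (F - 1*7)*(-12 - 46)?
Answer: 0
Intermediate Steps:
F = 7
(F - 1*7)*(-12 - 46) = (7 - 1*7)*(-12 - 46) = (7 - 7)*(-58) = 0*(-58) = 0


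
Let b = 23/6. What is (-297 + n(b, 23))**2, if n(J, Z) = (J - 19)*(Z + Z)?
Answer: 8904256/9 ≈ 9.8936e+5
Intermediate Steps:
b = 23/6 (b = 23*(1/6) = 23/6 ≈ 3.8333)
n(J, Z) = 2*Z*(-19 + J) (n(J, Z) = (-19 + J)*(2*Z) = 2*Z*(-19 + J))
(-297 + n(b, 23))**2 = (-297 + 2*23*(-19 + 23/6))**2 = (-297 + 2*23*(-91/6))**2 = (-297 - 2093/3)**2 = (-2984/3)**2 = 8904256/9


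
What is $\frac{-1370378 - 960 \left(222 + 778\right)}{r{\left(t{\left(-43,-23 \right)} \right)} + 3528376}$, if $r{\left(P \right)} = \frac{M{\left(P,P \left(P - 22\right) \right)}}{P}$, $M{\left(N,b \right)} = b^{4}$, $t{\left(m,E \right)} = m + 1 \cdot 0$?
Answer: $\frac{2330378}{1419246113499} \approx 1.642 \cdot 10^{-6}$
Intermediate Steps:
$t{\left(m,E \right)} = m$ ($t{\left(m,E \right)} = m + 0 = m$)
$r{\left(P \right)} = P^{3} \left(-22 + P\right)^{4}$ ($r{\left(P \right)} = \frac{\left(P \left(P - 22\right)\right)^{4}}{P} = \frac{\left(P \left(-22 + P\right)\right)^{4}}{P} = \frac{P^{4} \left(-22 + P\right)^{4}}{P} = P^{3} \left(-22 + P\right)^{4}$)
$\frac{-1370378 - 960 \left(222 + 778\right)}{r{\left(t{\left(-43,-23 \right)} \right)} + 3528376} = \frac{-1370378 - 960 \left(222 + 778\right)}{\left(-43\right)^{3} \left(-22 - 43\right)^{4} + 3528376} = \frac{-1370378 - 960000}{- 79507 \left(-65\right)^{4} + 3528376} = \frac{-1370378 - 960000}{\left(-79507\right) 17850625 + 3528376} = - \frac{2330378}{-1419249641875 + 3528376} = - \frac{2330378}{-1419246113499} = \left(-2330378\right) \left(- \frac{1}{1419246113499}\right) = \frac{2330378}{1419246113499}$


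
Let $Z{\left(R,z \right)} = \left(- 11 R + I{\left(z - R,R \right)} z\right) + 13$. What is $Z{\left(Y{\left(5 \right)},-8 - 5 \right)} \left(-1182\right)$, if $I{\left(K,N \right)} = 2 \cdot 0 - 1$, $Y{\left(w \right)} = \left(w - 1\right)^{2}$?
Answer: $177300$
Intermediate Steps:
$Y{\left(w \right)} = \left(-1 + w\right)^{2}$
$I{\left(K,N \right)} = -1$ ($I{\left(K,N \right)} = 0 - 1 = -1$)
$Z{\left(R,z \right)} = 13 - z - 11 R$ ($Z{\left(R,z \right)} = \left(- 11 R - z\right) + 13 = \left(- z - 11 R\right) + 13 = 13 - z - 11 R$)
$Z{\left(Y{\left(5 \right)},-8 - 5 \right)} \left(-1182\right) = \left(13 - \left(-8 - 5\right) - 11 \left(-1 + 5\right)^{2}\right) \left(-1182\right) = \left(13 - -13 - 11 \cdot 4^{2}\right) \left(-1182\right) = \left(13 + 13 - 176\right) \left(-1182\right) = \left(-150\right) \left(-1182\right) = 177300$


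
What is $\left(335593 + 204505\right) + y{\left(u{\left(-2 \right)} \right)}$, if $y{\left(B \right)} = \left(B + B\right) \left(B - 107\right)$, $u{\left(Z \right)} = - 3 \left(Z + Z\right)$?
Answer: $537818$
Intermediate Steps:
$u{\left(Z \right)} = - 6 Z$ ($u{\left(Z \right)} = - 3 \cdot 2 Z = - 6 Z$)
$y{\left(B \right)} = 2 B \left(-107 + B\right)$
$\left(335593 + 204505\right) + y{\left(u{\left(-2 \right)} \right)} = \left(335593 + 204505\right) + 2 \left(\left(-6\right) \left(-2\right)\right) \left(-107 - -12\right) = 540098 + 2 \cdot 12 \left(-107 + 12\right) = 540098 + 2 \cdot 12 \left(-95\right) = 540098 - 2280 = 537818$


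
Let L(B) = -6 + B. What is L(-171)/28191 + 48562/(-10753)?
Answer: -456971541/101045941 ≈ -4.5224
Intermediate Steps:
L(-171)/28191 + 48562/(-10753) = (-6 - 171)/28191 + 48562/(-10753) = -177*1/28191 + 48562*(-1/10753) = -59/9397 - 48562/10753 = -456971541/101045941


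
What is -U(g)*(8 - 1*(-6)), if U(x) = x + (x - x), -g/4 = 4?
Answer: 224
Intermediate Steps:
g = -16 (g = -4*4 = -16)
U(x) = x (U(x) = x + 0 = x)
-U(g)*(8 - 1*(-6)) = -(-16)*(8 - 1*(-6)) = -(-16)*(8 + 6) = -(-16)*14 = -1*(-224) = 224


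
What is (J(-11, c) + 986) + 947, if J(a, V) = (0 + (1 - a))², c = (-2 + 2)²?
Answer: 2077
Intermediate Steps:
c = 0 (c = 0² = 0)
J(a, V) = (1 - a)²
(J(-11, c) + 986) + 947 = ((-1 - 11)² + 986) + 947 = ((-12)² + 986) + 947 = (144 + 986) + 947 = 1130 + 947 = 2077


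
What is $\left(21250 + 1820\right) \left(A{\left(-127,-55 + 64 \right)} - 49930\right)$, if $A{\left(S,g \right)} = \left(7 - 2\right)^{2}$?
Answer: $-1151308350$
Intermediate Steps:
$A{\left(S,g \right)} = 25$ ($A{\left(S,g \right)} = 5^{2} = 25$)
$\left(21250 + 1820\right) \left(A{\left(-127,-55 + 64 \right)} - 49930\right) = \left(21250 + 1820\right) \left(25 - 49930\right) = 23070 \left(-49905\right) = -1151308350$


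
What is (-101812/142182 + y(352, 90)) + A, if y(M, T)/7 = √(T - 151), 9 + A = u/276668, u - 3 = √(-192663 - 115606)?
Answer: -191101291027/19668604788 + 7*I*√61 + I*√308269/276668 ≈ -9.7161 + 54.674*I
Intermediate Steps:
u = 3 + I*√308269 (u = 3 + √(-192663 - 115606) = 3 + √(-308269) = 3 + I*√308269 ≈ 3.0 + 555.22*I)
A = -2490009/276668 + I*√308269/276668 (A = -9 + (3 + I*√308269)/276668 = -9 + (3 + I*√308269)*(1/276668) = -9 + (3/276668 + I*√308269/276668) = -2490009/276668 + I*√308269/276668 ≈ -9.0 + 0.0020068*I)
y(M, T) = 7*√(-151 + T) (y(M, T) = 7*√(T - 151) = 7*√(-151 + T))
(-101812/142182 + y(352, 90)) + A = (-101812/142182 + 7*√(-151 + 90)) + (-2490009/276668 + I*√308269/276668) = (-101812*1/142182 + 7*√(-61)) + (-2490009/276668 + I*√308269/276668) = (-50906/71091 + 7*(I*√61)) + (-2490009/276668 + I*√308269/276668) = (-50906/71091 + 7*I*√61) + (-2490009/276668 + I*√308269/276668) = -191101291027/19668604788 + 7*I*√61 + I*√308269/276668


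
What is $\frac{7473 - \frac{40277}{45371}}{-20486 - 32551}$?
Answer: $- \frac{339017206}{2406341727} \approx -0.14088$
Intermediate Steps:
$\frac{7473 - \frac{40277}{45371}}{-20486 - 32551} = \frac{7473 - \frac{40277}{45371}}{-53037} = \left(7473 - \frac{40277}{45371}\right) \left(- \frac{1}{53037}\right) = \frac{339017206}{45371} \left(- \frac{1}{53037}\right) = - \frac{339017206}{2406341727}$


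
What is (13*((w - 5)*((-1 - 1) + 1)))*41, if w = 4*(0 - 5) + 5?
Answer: 10660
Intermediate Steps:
w = -15 (w = 4*(-5) + 5 = -20 + 5 = -15)
(13*((w - 5)*((-1 - 1) + 1)))*41 = (13*((-15 - 5)*((-1 - 1) + 1)))*41 = (13*(-20*(-2 + 1)))*41 = (13*(-20*(-1)))*41 = (13*20)*41 = 260*41 = 10660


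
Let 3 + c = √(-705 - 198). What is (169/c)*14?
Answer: -1183/152 - 1183*I*√903/456 ≈ -7.7829 - 77.958*I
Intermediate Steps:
c = -3 + I*√903 (c = -3 + √(-705 - 198) = -3 + √(-903) = -3 + I*√903 ≈ -3.0 + 30.05*I)
(169/c)*14 = (169/(-3 + I*√903))*14 = 2366/(-3 + I*√903)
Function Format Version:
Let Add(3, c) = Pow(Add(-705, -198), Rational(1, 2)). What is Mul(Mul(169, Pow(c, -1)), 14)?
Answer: Add(Rational(-1183, 152), Mul(Rational(-1183, 456), I, Pow(903, Rational(1, 2)))) ≈ Add(-7.7829, Mul(-77.958, I))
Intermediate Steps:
c = Add(-3, Mul(I, Pow(903, Rational(1, 2)))) (c = Add(-3, Pow(Add(-705, -198), Rational(1, 2))) = Add(-3, Pow(-903, Rational(1, 2))) = Add(-3, Mul(I, Pow(903, Rational(1, 2)))) ≈ Add(-3.0000, Mul(30.050, I)))
Mul(Mul(169, Pow(c, -1)), 14) = Mul(Mul(169, Pow(Add(-3, Mul(I, Pow(903, Rational(1, 2)))), -1)), 14) = Mul(2366, Pow(Add(-3, Mul(I, Pow(903, Rational(1, 2)))), -1))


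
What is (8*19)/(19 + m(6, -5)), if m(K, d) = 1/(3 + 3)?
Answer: 912/115 ≈ 7.9304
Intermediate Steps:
m(K, d) = 1/6
(8*19)/(19 + m(6, -5)) = (8*19)/(19 + 1/6) = 152/(115/6) = 152*(6/115) = 912/115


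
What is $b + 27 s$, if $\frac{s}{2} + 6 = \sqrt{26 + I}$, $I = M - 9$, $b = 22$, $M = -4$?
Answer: $-302 + 54 \sqrt{13} \approx -107.3$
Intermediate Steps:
$I = -13$ ($I = -4 - 9 = -13$)
$s = -12 + 2 \sqrt{13}$ ($s = -12 + 2 \sqrt{26 - 13} = -12 + 2 \sqrt{13} \approx -4.7889$)
$b + 27 s = 22 + 27 \left(-12 + 2 \sqrt{13}\right) = 22 - \left(324 - 54 \sqrt{13}\right) = -302 + 54 \sqrt{13}$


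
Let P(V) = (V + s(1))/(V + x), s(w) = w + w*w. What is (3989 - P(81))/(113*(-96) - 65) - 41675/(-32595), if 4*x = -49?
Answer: 17864944408/19564007925 ≈ 0.91315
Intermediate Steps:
x = -49/4 (x = (¼)*(-49) = -49/4 ≈ -12.250)
s(w) = w + w²
P(V) = (2 + V)/(-49/4 + V) (P(V) = (V + 1*(1 + 1))/(V - 49/4) = (V + 1*2)/(-49/4 + V) = (V + 2)/(-49/4 + V) = (2 + V)/(-49/4 + V))
(3989 - P(81))/(113*(-96) - 65) - 41675/(-32595) = (3989 - 4*(2 + 81)/(-49 + 4*81))/(113*(-96) - 65) - 41675/(-32595) = (3989 - 4*83/(-49 + 324))/(-10848 - 65) - 41675*(-1/32595) = (3989 - 4*83/275)/(-10913) + 8335/6519 = (3989 - 4*83/275)*(-1/10913) + 8335/6519 = (3989 - 1*332/275)*(-1/10913) + 8335/6519 = (3989 - 332/275)*(-1/10913) + 8335/6519 = (1096643/275)*(-1/10913) + 8335/6519 = -1096643/3001075 + 8335/6519 = 17864944408/19564007925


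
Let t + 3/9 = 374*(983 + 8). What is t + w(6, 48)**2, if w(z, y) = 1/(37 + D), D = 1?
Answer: 1605585047/4332 ≈ 3.7063e+5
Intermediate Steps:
w(z, y) = 1/38 (w(z, y) = 1/(37 + 1) = 1/38)
t = 1111901/3 (t = -1/3 + 374*(983 + 8) = -1/3 + 374*991 = -1/3 + 370634 = 1111901/3 ≈ 3.7063e+5)
t + w(6, 48)**2 = 1111901/3 + (1/38)**2 = 1111901/3 + 1/1444 = 1605585047/4332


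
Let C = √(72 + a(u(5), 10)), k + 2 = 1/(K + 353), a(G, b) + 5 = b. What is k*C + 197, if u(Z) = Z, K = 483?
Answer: 197 - 1671*√77/836 ≈ 179.46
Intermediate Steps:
a(G, b) = -5 + b
k = -1671/836 (k = -2 + 1/(483 + 353) = -2 + 1/836 = -1671/836 ≈ -1.9988)
C = √77 (C = √(72 + (-5 + 10)) = √(72 + 5) = √77 ≈ 8.7750)
k*C + 197 = -1671*√77/836 + 197 = 197 - 1671*√77/836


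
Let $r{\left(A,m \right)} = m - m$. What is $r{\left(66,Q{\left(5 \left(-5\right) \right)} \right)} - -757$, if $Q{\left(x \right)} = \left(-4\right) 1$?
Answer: $757$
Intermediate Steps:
$Q{\left(x \right)} = -4$
$r{\left(A,m \right)} = 0$
$r{\left(66,Q{\left(5 \left(-5\right) \right)} \right)} - -757 = 0 - -757 = 0 + 757 = 757$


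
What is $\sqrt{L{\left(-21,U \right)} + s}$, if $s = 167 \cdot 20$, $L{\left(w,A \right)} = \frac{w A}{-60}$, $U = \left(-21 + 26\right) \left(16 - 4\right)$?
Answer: $\sqrt{3361} \approx 57.974$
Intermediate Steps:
$U = 60$ ($U = 5 \cdot 12 = 60$)
$L{\left(w,A \right)} = - \frac{A w}{60}$ ($L{\left(w,A \right)} = A w \left(- \frac{1}{60}\right) = - \frac{A w}{60}$)
$s = 3340$
$\sqrt{L{\left(-21,U \right)} + s} = \sqrt{\left(- \frac{1}{60}\right) 60 \left(-21\right) + 3340} = \sqrt{21 + 3340} = \sqrt{3361}$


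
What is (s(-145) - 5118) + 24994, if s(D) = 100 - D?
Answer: 20121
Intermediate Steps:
(s(-145) - 5118) + 24994 = ((100 - 1*(-145)) - 5118) + 24994 = ((100 + 145) - 5118) + 24994 = (245 - 5118) + 24994 = -4873 + 24994 = 20121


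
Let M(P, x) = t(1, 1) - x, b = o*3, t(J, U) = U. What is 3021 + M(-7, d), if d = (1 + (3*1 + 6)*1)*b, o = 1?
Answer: 2992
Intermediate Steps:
b = 3 (b = 1*3 = 3)
d = 30 (d = (1 + (3*1 + 6)*1)*3 = (1 + (3 + 6)*1)*3 = (1 + 9*1)*3 = (1 + 9)*3 = 10*3 = 30)
M(P, x) = 1 - x
3021 + M(-7, d) = 3021 + (1 - 1*30) = 3021 + (1 - 30) = 3021 - 29 = 2992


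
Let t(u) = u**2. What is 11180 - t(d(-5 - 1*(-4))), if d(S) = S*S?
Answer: 11179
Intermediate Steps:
d(S) = S**2
11180 - t(d(-5 - 1*(-4))) = 11180 - ((-5 - 1*(-4))**2)**2 = 11180 - ((-5 + 4)**2)**2 = 11180 - ((-1)**2)**2 = 11180 - 1*1**2 = 11180 - 1*1 = 11180 - 1 = 11179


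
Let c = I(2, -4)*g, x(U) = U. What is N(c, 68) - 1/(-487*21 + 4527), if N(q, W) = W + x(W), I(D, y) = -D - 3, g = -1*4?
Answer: 775201/5700 ≈ 136.00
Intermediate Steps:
g = -4
I(D, y) = -3 - D
c = 20 (c = (-3 - 1*2)*(-4) = (-3 - 2)*(-4) = -5*(-4) = 20)
N(q, W) = 2*W (N(q, W) = W + W = 2*W)
N(c, 68) - 1/(-487*21 + 4527) = 2*68 - 1/(-487*21 + 4527) = 136 - 1/(-10227 + 4527) = 136 - 1/(-5700) = 136 - 1*(-1/5700) = 136 + 1/5700 = 775201/5700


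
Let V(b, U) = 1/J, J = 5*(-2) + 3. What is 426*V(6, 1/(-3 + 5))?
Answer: -426/7 ≈ -60.857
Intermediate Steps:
J = -7 (J = -10 + 3 = -7)
V(b, U) = -⅐ (V(b, U) = 1/(-7) = -⅐)
426*V(6, 1/(-3 + 5)) = 426*(-⅐) = -426/7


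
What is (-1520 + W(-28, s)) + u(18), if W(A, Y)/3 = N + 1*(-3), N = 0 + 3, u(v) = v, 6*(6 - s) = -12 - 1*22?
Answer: -1502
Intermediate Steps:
s = 35/3 (s = 6 - (-12 - 1*22)/6 = 6 - (-12 - 22)/6 = 6 - 1/6*(-34) = 6 + 17/3 = 35/3 ≈ 11.667)
N = 3
W(A, Y) = 0 (W(A, Y) = 3*(3 + 1*(-3)) = 3*(3 - 3) = 3*0 = 0)
(-1520 + W(-28, s)) + u(18) = (-1520 + 0) + 18 = -1520 + 18 = -1502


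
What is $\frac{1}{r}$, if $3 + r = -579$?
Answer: $- \frac{1}{582} \approx -0.0017182$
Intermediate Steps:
$r = -582$ ($r = -3 - 579 = -582$)
$\frac{1}{r} = \frac{1}{-582} = - \frac{1}{582}$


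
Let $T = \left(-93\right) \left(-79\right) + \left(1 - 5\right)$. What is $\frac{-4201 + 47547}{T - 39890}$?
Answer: $- \frac{43346}{32547} \approx -1.3318$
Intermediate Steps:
$T = 7343$ ($T = 7347 + \left(1 - 5\right) = 7347 - 4 = 7343$)
$\frac{-4201 + 47547}{T - 39890} = \frac{-4201 + 47547}{7343 - 39890} = \frac{43346}{-32547} = 43346 \left(- \frac{1}{32547}\right) = - \frac{43346}{32547}$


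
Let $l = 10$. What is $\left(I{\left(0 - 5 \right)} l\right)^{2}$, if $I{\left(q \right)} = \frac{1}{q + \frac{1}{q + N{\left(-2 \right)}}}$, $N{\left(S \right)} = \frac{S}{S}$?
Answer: $\frac{1600}{441} \approx 3.6281$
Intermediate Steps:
$N{\left(S \right)} = 1$
$I{\left(q \right)} = \frac{1}{q + \frac{1}{1 + q}}$ ($I{\left(q \right)} = \frac{1}{q + \frac{1}{q + 1}} = \frac{1}{q + \frac{1}{1 + q}}$)
$\left(I{\left(0 - 5 \right)} l\right)^{2} = \left(\frac{1 + \left(0 - 5\right)}{1 + \left(0 - 5\right) + \left(0 - 5\right)^{2}} \cdot 10\right)^{2} = \left(\frac{1 - 5}{1 - 5 + \left(-5\right)^{2}} \cdot 10\right)^{2} = \left(\frac{1}{1 - 5 + 25} \left(-4\right) 10\right)^{2} = \left(\frac{1}{21} \left(-4\right) 10\right)^{2} = \left(\left(- \frac{4}{21}\right) 10\right)^{2} = \left(- \frac{40}{21}\right)^{2} = \frac{1600}{441}$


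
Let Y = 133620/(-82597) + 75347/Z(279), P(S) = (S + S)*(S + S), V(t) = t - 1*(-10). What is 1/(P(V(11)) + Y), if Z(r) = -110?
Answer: 9085670/9788987521 ≈ 0.00092815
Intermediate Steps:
V(t) = 10 + t (V(t) = t + 10 = 10 + t)
P(S) = 4*S² (P(S) = (2*S)*(2*S) = 4*S²)
Y = -6238134359/9085670 (Y = 133620/(-82597) + 75347/(-110) = 133620*(-1/82597) + 75347*(-1/110) = -133620/82597 - 75347/110 = -6238134359/9085670 ≈ -686.59)
1/(P(V(11)) + Y) = 1/(4*(10 + 11)² - 6238134359/9085670) = 1/(4*21² - 6238134359/9085670) = 1/(4*441 - 6238134359/9085670) = 1/(1764 - 6238134359/9085670) = 1/(9788987521/9085670) = 9085670/9788987521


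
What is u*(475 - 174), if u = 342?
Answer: 102942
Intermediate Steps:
u*(475 - 174) = 342*(475 - 174) = 342*301 = 102942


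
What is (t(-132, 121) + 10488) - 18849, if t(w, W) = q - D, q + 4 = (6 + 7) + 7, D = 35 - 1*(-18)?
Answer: -8398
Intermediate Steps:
D = 53 (D = 35 + 18 = 53)
q = 16 (q = -4 + ((6 + 7) + 7) = -4 + (13 + 7) = -4 + 20 = 16)
t(w, W) = -37 (t(w, W) = 16 - 1*53 = 16 - 53 = -37)
(t(-132, 121) + 10488) - 18849 = (-37 + 10488) - 18849 = 10451 - 18849 = -8398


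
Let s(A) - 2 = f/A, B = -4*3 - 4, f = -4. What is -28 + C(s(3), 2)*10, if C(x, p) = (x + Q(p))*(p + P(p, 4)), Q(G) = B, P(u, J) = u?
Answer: -1924/3 ≈ -641.33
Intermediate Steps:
B = -16 (B = -12 - 4 = -16)
Q(G) = -16
s(A) = 2 - 4/A
C(x, p) = 2*p*(-16 + x) (C(x, p) = (x - 16)*(p + p) = (-16 + x)*(2*p) = 2*p*(-16 + x))
-28 + C(s(3), 2)*10 = -28 + (2*2*(-16 + (2 - 4/3)))*10 = -28 + (2*2*(-16 + ⅔))*10 = -28 + (2*2*(-46/3))*10 = -28 - 184/3*10 = -28 - 1840/3 = -1924/3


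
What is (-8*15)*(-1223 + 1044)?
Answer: 21480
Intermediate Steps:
(-8*15)*(-1223 + 1044) = -120*(-179) = 21480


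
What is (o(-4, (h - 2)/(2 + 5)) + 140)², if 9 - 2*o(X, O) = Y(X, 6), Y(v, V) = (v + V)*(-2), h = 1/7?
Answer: 85849/4 ≈ 21462.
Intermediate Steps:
h = ⅐ ≈ 0.14286
Y(v, V) = -2*V - 2*v (Y(v, V) = (V + v)*(-2) = -2*V - 2*v)
o(X, O) = 21/2 + X (o(X, O) = 9/2 - (-2*6 - 2*X)/2 = 9/2 - (-12 - 2*X)/2 = 9/2 + (6 + X) = 21/2 + X)
(o(-4, (h - 2)/(2 + 5)) + 140)² = ((21/2 - 4) + 140)² = (13/2 + 140)² = (293/2)² = 85849/4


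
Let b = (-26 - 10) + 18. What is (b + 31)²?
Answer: 169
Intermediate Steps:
b = -18 (b = -36 + 18 = -18)
(b + 31)² = (-18 + 31)² = 13² = 169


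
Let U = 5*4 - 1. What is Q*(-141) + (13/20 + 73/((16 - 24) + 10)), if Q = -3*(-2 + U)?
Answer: 144563/20 ≈ 7228.1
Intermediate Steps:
U = 19 (U = 20 - 1 = 19)
Q = -51 (Q = -3*(-2 + 19) = -3*17 = -51)
Q*(-141) + (13/20 + 73/((16 - 24) + 10)) = -51*(-141) + (13/20 + 73/((16 - 24) + 10)) = 7191 + (13*(1/20) + 73/(-8 + 10)) = 7191 + (13/20 + 73/2) = 7191 + 743/20 = 144563/20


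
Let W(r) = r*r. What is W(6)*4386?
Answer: 157896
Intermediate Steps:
W(r) = r²
W(6)*4386 = 6²*4386 = 36*4386 = 157896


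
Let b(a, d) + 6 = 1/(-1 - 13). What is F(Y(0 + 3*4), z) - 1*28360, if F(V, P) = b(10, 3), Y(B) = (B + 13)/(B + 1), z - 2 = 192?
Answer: -397125/14 ≈ -28366.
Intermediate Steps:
z = 194 (z = 2 + 192 = 194)
b(a, d) = -85/14 (b(a, d) = -6 + 1/(-1 - 13) = -6 + 1/(-14) = -6 - 1/14 = -85/14)
Y(B) = (13 + B)/(1 + B)
F(V, P) = -85/14
F(Y(0 + 3*4), z) - 1*28360 = -85/14 - 1*28360 = -85/14 - 28360 = -397125/14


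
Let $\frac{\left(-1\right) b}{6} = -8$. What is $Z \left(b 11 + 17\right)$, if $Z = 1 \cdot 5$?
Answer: $2725$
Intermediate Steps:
$Z = 5$
$b = 48$ ($b = \left(-6\right) \left(-8\right) = 48$)
$Z \left(b 11 + 17\right) = 5 \left(48 \cdot 11 + 17\right) = 5 \left(528 + 17\right) = 5 \cdot 545 = 2725$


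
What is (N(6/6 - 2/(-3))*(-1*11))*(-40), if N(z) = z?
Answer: 2200/3 ≈ 733.33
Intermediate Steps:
(N(6/6 - 2/(-3))*(-1*11))*(-40) = ((6/6 - 2/(-3))*(-1*11))*(-40) = ((6*(⅙) - 2*(-⅓))*(-11))*(-40) = ((1 + ⅔)*(-11))*(-40) = ((5/3)*(-11))*(-40) = -55/3*(-40) = 2200/3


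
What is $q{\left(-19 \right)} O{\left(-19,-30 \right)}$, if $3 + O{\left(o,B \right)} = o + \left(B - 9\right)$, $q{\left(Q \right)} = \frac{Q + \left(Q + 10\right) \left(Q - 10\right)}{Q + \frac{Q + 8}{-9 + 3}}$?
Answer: $\frac{88572}{103} \approx 859.92$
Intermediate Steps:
$q{\left(Q \right)} = \frac{Q + \left(-10 + Q\right) \left(10 + Q\right)}{- \frac{4}{3} + \frac{5 Q}{6}}$ ($q{\left(Q \right)} = \frac{Q + \left(10 + Q\right) \left(-10 + Q\right)}{Q + \frac{8 + Q}{-6}} = \frac{Q + \left(-10 + Q\right) \left(10 + Q\right)}{Q + \left(8 + Q\right) \left(- \frac{1}{6}\right)} = \frac{Q + \left(-10 + Q\right) \left(10 + Q\right)}{Q - \left(\frac{4}{3} + \frac{Q}{6}\right)} = \frac{Q + \left(-10 + Q\right) \left(10 + Q\right)}{- \frac{4}{3} + \frac{5 Q}{6}}$)
$O{\left(o,B \right)} = -12 + B + o$ ($O{\left(o,B \right)} = -3 + \left(o + \left(B - 9\right)\right) = -3 + \left(o + \left(-9 + B\right)\right) = -3 + \left(-9 + B + o\right) = -12 + B + o$)
$q{\left(-19 \right)} O{\left(-19,-30 \right)} = \frac{6 \left(-100 - 19 + \left(-19\right)^{2}\right)}{-8 + 5 \left(-19\right)} \left(-12 - 30 - 19\right) = \frac{6 \left(-100 - 19 + 361\right)}{-8 - 95} \left(-61\right) = 6 \frac{1}{-103} \cdot 242 \left(-61\right) = 6 \left(- \frac{1}{103}\right) 242 \left(-61\right) = \left(- \frac{1452}{103}\right) \left(-61\right) = \frac{88572}{103}$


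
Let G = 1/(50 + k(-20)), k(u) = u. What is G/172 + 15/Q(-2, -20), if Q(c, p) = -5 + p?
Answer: -619/1032 ≈ -0.59981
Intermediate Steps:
G = 1/30 (G = 1/(50 - 20) = 1/30 ≈ 0.033333)
G/172 + 15/Q(-2, -20) = (1/30)/172 + 15/(-5 - 20) = (1/30)*(1/172) + 15/(-25) = 1/5160 + 15*(-1/25) = 1/5160 - ⅗ = -619/1032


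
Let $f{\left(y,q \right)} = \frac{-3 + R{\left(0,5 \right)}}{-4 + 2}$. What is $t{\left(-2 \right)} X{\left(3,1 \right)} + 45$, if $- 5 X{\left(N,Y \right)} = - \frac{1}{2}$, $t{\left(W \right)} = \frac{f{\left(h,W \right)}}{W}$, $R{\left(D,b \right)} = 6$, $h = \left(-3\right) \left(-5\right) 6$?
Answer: $\frac{1803}{40} \approx 45.075$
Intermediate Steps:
$h = 90$ ($h = 15 \cdot 6 = 90$)
$f{\left(y,q \right)} = - \frac{3}{2}$ ($f{\left(y,q \right)} = \frac{-3 + 6}{-4 + 2} = \frac{3}{-2} = 3 \left(- \frac{1}{2}\right) = - \frac{3}{2}$)
$t{\left(W \right)} = - \frac{3}{2 W}$
$X{\left(N,Y \right)} = \frac{1}{10}$ ($X{\left(N,Y \right)} = - \frac{\left(-1\right) \frac{1}{2}}{5} = \left(- \frac{1}{5}\right) \left(- \frac{1}{2}\right) = \frac{1}{10}$)
$t{\left(-2 \right)} X{\left(3,1 \right)} + 45 = - \frac{3}{2 \left(-2\right)} \frac{1}{10} + 45 = \left(- \frac{3}{2}\right) \left(- \frac{1}{2}\right) \frac{1}{10} + 45 = \frac{3}{4} \cdot \frac{1}{10} + 45 = \frac{3}{40} + 45 = \frac{1803}{40}$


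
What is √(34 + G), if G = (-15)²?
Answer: √259 ≈ 16.093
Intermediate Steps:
G = 225
√(34 + G) = √(34 + 225) = √259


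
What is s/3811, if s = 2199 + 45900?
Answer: 48099/3811 ≈ 12.621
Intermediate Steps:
s = 48099
s/3811 = 48099/3811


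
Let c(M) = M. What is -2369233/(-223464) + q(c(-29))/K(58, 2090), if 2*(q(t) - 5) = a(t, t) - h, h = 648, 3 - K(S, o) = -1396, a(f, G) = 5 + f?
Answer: 3240590383/312626136 ≈ 10.366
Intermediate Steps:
K(S, o) = 1399 (K(S, o) = 3 - 1*(-1396) = 3 + 1396 = 1399)
q(t) = -633/2 + t/2 (q(t) = 5 + ((5 + t) - 1*648)/2 = 5 + ((5 + t) - 648)/2 = 5 + (-643 + t)/2 = 5 + (-643/2 + t/2) = -633/2 + t/2)
-2369233/(-223464) + q(c(-29))/K(58, 2090) = -2369233/(-223464) + (-633/2 + (½)*(-29))/1399 = -2369233*(-1/223464) + (-633/2 - 29/2)*(1/1399) = 2369233/223464 - 331*1/1399 = 2369233/223464 - 331/1399 = 3240590383/312626136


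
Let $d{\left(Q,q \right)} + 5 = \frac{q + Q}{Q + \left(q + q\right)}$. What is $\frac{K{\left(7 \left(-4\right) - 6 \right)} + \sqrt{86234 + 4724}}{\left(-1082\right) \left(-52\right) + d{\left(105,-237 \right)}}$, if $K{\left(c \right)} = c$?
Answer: $- \frac{246}{407053} + \frac{123 \sqrt{90958}}{6919901} \approx 0.0047564$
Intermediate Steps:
$d{\left(Q,q \right)} = -5 + \frac{Q + q}{Q + 2 q}$ ($d{\left(Q,q \right)} = -5 + \frac{q + Q}{Q + \left(q + q\right)} = -5 + \frac{Q + q}{Q + 2 q}$)
$\frac{K{\left(7 \left(-4\right) - 6 \right)} + \sqrt{86234 + 4724}}{\left(-1082\right) \left(-52\right) + d{\left(105,-237 \right)}} = \frac{\left(7 \left(-4\right) - 6\right) + \sqrt{86234 + 4724}}{\left(-1082\right) \left(-52\right) + \frac{\left(-9\right) \left(-237\right) - 420}{105 + 2 \left(-237\right)}} = \frac{\left(-28 - 6\right) + \sqrt{90958}}{56264 + \frac{2133 - 420}{105 - 474}} = \frac{-34 + \sqrt{90958}}{56264 + \frac{1}{-369} \cdot 1713} = \frac{-34 + \sqrt{90958}}{56264 - \frac{571}{123}} = \frac{-34 + \sqrt{90958}}{\frac{6919901}{123}} = \left(-34 + \sqrt{90958}\right) \frac{123}{6919901} = - \frac{246}{407053} + \frac{123 \sqrt{90958}}{6919901}$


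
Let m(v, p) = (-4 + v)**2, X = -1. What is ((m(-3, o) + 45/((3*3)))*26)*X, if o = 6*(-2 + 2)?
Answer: -1404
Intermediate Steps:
o = 0 (o = 6*0 = 0)
((m(-3, o) + 45/((3*3)))*26)*X = (((-4 - 3)**2 + 45/((3*3)))*26)*(-1) = (((-7)**2 + 45/9)*26)*(-1) = ((49 + 45*(1/9))*26)*(-1) = ((49 + 5)*26)*(-1) = (54*26)*(-1) = 1404*(-1) = -1404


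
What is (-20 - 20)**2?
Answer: 1600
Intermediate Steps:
(-20 - 20)**2 = (-40)**2 = 1600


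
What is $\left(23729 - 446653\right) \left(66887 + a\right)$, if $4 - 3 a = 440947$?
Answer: $33873674856$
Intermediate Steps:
$a = -146981$ ($a = \frac{4}{3} - \frac{440947}{3} = -146981$)
$\left(23729 - 446653\right) \left(66887 + a\right) = \left(23729 - 446653\right) \left(66887 - 146981\right) = \left(-422924\right) \left(-80094\right) = 33873674856$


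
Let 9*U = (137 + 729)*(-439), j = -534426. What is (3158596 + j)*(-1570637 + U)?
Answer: -38092207672190/9 ≈ -4.2325e+12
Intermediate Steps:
U = -380174/9 (U = ((137 + 729)*(-439))/9 = (866*(-439))/9 = (1/9)*(-380174) = -380174/9 ≈ -42242.)
(3158596 + j)*(-1570637 + U) = (3158596 - 534426)*(-1570637 - 380174/9) = 2624170*(-14515907/9) = -38092207672190/9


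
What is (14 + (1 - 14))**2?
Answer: 1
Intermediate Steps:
(14 + (1 - 14))**2 = (14 - 13)**2 = 1**2 = 1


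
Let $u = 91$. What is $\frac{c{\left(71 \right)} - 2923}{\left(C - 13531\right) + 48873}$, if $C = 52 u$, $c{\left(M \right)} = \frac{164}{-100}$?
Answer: $- \frac{12186}{166975} \approx -0.072981$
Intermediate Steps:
$c{\left(M \right)} = - \frac{41}{25}$ ($c{\left(M \right)} = 164 \left(- \frac{1}{100}\right) = - \frac{41}{25}$)
$C = 4732$ ($C = 52 \cdot 91 = 4732$)
$\frac{c{\left(71 \right)} - 2923}{\left(C - 13531\right) + 48873} = \frac{- \frac{41}{25} - 2923}{\left(4732 - 13531\right) + 48873} = - \frac{73116}{25 \left(\left(4732 - 13531\right) + 48873\right)} = - \frac{73116}{25 \left(-8799 + 48873\right)} = - \frac{73116}{25 \cdot 40074} = \left(- \frac{73116}{25}\right) \frac{1}{40074} = - \frac{12186}{166975}$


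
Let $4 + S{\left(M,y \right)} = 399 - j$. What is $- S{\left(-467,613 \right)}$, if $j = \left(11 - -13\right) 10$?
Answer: $-155$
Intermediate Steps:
$j = 240$ ($j = \left(11 + 13\right) 10 = 24 \cdot 10 = 240$)
$S{\left(M,y \right)} = 155$ ($S{\left(M,y \right)} = -4 + \left(399 - 240\right) = -4 + 159 = 155$)
$- S{\left(-467,613 \right)} = \left(-1\right) 155 = -155$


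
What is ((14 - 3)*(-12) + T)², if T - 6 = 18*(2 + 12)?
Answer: 15876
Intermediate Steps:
T = 258 (T = 6 + 18*(2 + 12) = 6 + 18*14 = 6 + 252 = 258)
((14 - 3)*(-12) + T)² = ((14 - 3)*(-12) + 258)² = (11*(-12) + 258)² = (-132 + 258)² = 126² = 15876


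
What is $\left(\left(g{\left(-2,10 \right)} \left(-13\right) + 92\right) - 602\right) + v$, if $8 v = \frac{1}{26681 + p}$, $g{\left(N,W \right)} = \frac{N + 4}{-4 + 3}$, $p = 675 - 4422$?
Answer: $- \frac{88800447}{183472} \approx -484.0$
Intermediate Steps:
$p = -3747$ ($p = 675 - 4422 = -3747$)
$g{\left(N,W \right)} = -4 - N$ ($g{\left(N,W \right)} = \frac{4 + N}{-1} = \left(4 + N\right) \left(-1\right) = -4 - N$)
$v = \frac{1}{183472}$ ($v = \frac{1}{8 \left(26681 - 3747\right)} = \frac{1}{8 \cdot 22934} = \frac{1}{8} \cdot \frac{1}{22934} = \frac{1}{183472} \approx 5.4504 \cdot 10^{-6}$)
$\left(\left(g{\left(-2,10 \right)} \left(-13\right) + 92\right) - 602\right) + v = \left(\left(\left(-4 - -2\right) \left(-13\right) + 92\right) - 602\right) + \frac{1}{183472} = \left(\left(\left(-4 + 2\right) \left(-13\right) + 92\right) - 602\right) + \frac{1}{183472} = \left(\left(\left(-2\right) \left(-13\right) + 92\right) - 602\right) + \frac{1}{183472} = \left(\left(26 + 92\right) - 602\right) + \frac{1}{183472} = \left(118 - 602\right) + \frac{1}{183472} = -484 + \frac{1}{183472} = - \frac{88800447}{183472}$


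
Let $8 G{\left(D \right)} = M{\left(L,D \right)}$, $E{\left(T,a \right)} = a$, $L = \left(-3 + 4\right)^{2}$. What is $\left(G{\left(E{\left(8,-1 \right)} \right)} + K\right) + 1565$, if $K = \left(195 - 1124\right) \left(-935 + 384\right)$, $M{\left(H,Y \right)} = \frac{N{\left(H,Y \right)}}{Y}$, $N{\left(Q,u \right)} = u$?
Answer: $\frac{4107553}{8} \approx 5.1344 \cdot 10^{5}$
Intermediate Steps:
$L = 1$ ($L = 1^{2} = 1$)
$M{\left(H,Y \right)} = 1$ ($M{\left(H,Y \right)} = \frac{Y}{Y} = 1$)
$G{\left(D \right)} = \frac{1}{8}$ ($G{\left(D \right)} = \frac{1}{8} \cdot 1 = \frac{1}{8}$)
$K = 511879$ ($K = \left(-929\right) \left(-551\right) = 511879$)
$\left(G{\left(E{\left(8,-1 \right)} \right)} + K\right) + 1565 = \left(\frac{1}{8} + 511879\right) + 1565 = \frac{4095033}{8} + 1565 = \frac{4107553}{8}$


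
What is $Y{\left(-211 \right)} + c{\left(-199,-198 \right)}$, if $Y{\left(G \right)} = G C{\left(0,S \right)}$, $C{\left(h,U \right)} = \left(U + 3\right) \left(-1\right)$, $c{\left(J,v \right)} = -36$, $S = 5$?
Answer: $1652$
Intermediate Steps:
$C{\left(h,U \right)} = -3 - U$ ($C{\left(h,U \right)} = \left(3 + U\right) \left(-1\right) = -3 - U$)
$Y{\left(G \right)} = - 8 G$ ($Y{\left(G \right)} = G \left(-3 - 5\right) = G \left(-8\right) = - 8 G$)
$Y{\left(-211 \right)} + c{\left(-199,-198 \right)} = \left(-8\right) \left(-211\right) - 36 = 1688 - 36 = 1652$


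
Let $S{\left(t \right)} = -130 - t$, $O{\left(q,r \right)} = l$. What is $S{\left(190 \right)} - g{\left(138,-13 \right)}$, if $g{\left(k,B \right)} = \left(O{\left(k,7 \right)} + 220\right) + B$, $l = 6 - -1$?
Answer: $-534$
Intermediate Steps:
$l = 7$ ($l = 6 + 1 = 7$)
$O{\left(q,r \right)} = 7$
$g{\left(k,B \right)} = 227 + B$ ($g{\left(k,B \right)} = \left(7 + 220\right) + B = 227 + B$)
$S{\left(190 \right)} - g{\left(138,-13 \right)} = \left(-130 - 190\right) - \left(227 - 13\right) = \left(-130 - 190\right) - 214 = -320 - 214 = -534$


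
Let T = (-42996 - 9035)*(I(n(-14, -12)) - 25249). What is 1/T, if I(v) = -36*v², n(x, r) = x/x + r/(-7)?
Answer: 7/9292714301 ≈ 7.5328e-10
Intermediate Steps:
n(x, r) = 1 - r/7 (n(x, r) = 1 + r*(-⅐) = 1 - r/7)
T = 9292714301/7 (T = (-42996 - 9035)*(-36*(1 - ⅐*(-12))² - 25249) = -52031*(-36*(1 + 12/7)² - 25249) = -52031*(-36*(19/7)² - 25249) = -52031*(-36*361/49 - 25249) = -52031*(-12996/49 - 25249) = -52031*(-1250197/49) = 9292714301/7 ≈ 1.3275e+9)
1/T = 1/(9292714301/7) = 7/9292714301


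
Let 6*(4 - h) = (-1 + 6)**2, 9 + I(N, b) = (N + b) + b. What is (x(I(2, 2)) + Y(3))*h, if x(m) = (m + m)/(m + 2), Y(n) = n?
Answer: -3/2 ≈ -1.5000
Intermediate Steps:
I(N, b) = -9 + N + 2*b (I(N, b) = -9 + ((N + b) + b) = -9 + (N + 2*b) = -9 + N + 2*b)
h = -1/6 (h = 4 - (-1 + 6)**2/6 = 4 - 1/6*5**2 = 4 - 1/6*25 = 4 - 25/6 = -1/6 ≈ -0.16667)
x(m) = 2*m/(2 + m) (x(m) = (2*m)/(2 + m) = 2*m/(2 + m))
(x(I(2, 2)) + Y(3))*h = (2*(-9 + 2 + 2*2)/(2 + (-9 + 2 + 2*2)) + 3)*(-1/6) = (2*(-9 + 2 + 4)/(2 + (-9 + 2 + 4)) + 3)*(-1/6) = (2*(-3)/(2 - 3) + 3)*(-1/6) = (2*(-3)/(-1) + 3)*(-1/6) = (2*(-3)*(-1) + 3)*(-1/6) = (6 + 3)*(-1/6) = 9*(-1/6) = -3/2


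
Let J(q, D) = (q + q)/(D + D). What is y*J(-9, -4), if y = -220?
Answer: -495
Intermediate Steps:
J(q, D) = q/D (J(q, D) = (2*q)/((2*D)) = (2*q)*(1/(2*D)) = q/D)
y*J(-9, -4) = -(-1980)/(-4) = -(-1980)*(-1)/4 = -220*9/4 = -495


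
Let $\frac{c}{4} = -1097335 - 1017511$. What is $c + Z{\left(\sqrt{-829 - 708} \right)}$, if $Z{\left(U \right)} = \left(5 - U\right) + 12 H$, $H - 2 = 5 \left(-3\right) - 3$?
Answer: $-8459571 - i \sqrt{1537} \approx -8.4596 \cdot 10^{6} - 39.205 i$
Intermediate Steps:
$H = -16$ ($H = 2 + \left(5 \left(-3\right) - 3\right) = 2 - 18 = -16$)
$c = -8459384$ ($c = 4 \left(-1097335 - 1017511\right) = 4 \left(-2114846\right) = -8459384$)
$Z{\left(U \right)} = -187 - U$ ($Z{\left(U \right)} = \left(5 - U\right) + 12 \left(-16\right) = \left(5 - U\right) - 192 = -187 - U$)
$c + Z{\left(\sqrt{-829 - 708} \right)} = -8459384 - \left(187 + \sqrt{-829 - 708}\right) = -8459384 - \left(187 + \sqrt{-1537}\right) = -8459384 - \left(187 + i \sqrt{1537}\right) = -8459571 - i \sqrt{1537}$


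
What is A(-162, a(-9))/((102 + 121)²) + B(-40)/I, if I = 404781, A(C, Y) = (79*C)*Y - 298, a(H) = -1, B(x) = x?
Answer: 5057773340/20129354349 ≈ 0.25126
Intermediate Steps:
A(C, Y) = -298 + 79*C*Y (A(C, Y) = 79*C*Y - 298 = -298 + 79*C*Y)
A(-162, a(-9))/((102 + 121)²) + B(-40)/I = (-298 + 79*(-162)*(-1))/((102 + 121)²) - 40/404781 = (-298 + 12798)/(223²) - 40*1/404781 = 12500/49729 - 40/404781 = 5057773340/20129354349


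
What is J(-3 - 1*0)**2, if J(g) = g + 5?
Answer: 4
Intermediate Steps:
J(g) = 5 + g
J(-3 - 1*0)**2 = (5 + (-3 - 1*0))**2 = (5 + (-3 + 0))**2 = (5 - 3)**2 = 2**2 = 4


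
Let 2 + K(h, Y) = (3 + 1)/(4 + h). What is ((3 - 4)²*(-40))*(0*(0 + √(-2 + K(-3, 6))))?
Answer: 0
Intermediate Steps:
K(h, Y) = -2 + 4/(4 + h) (K(h, Y) = -2 + (3 + 1)/(4 + h) = -2 + 4/(4 + h))
((3 - 4)²*(-40))*(0*(0 + √(-2 + K(-3, 6)))) = ((3 - 4)²*(-40))*(0*(0 + √(-2 + 2*(-2 - 1*(-3))/(4 - 3)))) = ((-1)²*(-40))*(0*(0 + √(-2 + 2*(-2 + 3)/1))) = (1*(-40))*(0*(0 + √(-2 + 2*1*1))) = -0*(0 + √(-2 + 2)) = -0*(0 + √0) = -0*(0 + 0) = -0*0 = -40*0 = 0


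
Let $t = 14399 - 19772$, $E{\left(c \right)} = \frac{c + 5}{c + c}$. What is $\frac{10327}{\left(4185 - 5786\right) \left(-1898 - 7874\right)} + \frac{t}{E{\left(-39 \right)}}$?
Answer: $- \frac{3278356772125}{265964524} \approx -12326.0$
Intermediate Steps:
$E{\left(c \right)} = \frac{5 + c}{2 c}$
$t = -5373$
$\frac{10327}{\left(4185 - 5786\right) \left(-1898 - 7874\right)} + \frac{t}{E{\left(-39 \right)}} = \frac{10327}{\left(4185 - 5786\right) \left(-1898 - 7874\right)} - \frac{5373}{\frac{1}{2} \frac{1}{-39} \left(5 - 39\right)} = \frac{10327}{\left(-1601\right) \left(-9772\right)} - \frac{5373}{\frac{1}{2} \left(- \frac{1}{39}\right) \left(-34\right)} = \frac{10327}{15644972} - \frac{5373}{\frac{17}{39}} = 10327 \cdot \frac{1}{15644972} - \frac{209547}{17} = \frac{10327}{15644972} - \frac{209547}{17} = - \frac{3278356772125}{265964524}$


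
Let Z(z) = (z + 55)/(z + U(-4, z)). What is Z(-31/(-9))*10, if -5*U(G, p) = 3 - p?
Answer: 26300/159 ≈ 165.41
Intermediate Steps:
U(G, p) = -⅗ + p/5 (U(G, p) = -(3 - p)/5 = -⅗ + p/5)
Z(z) = (55 + z)/(-⅗ + 6*z/5) (Z(z) = (z + 55)/(z + (-⅗ + z/5)) = (55 + z)/(-⅗ + 6*z/5))
Z(-31/(-9))*10 = (5*(55 - 31/(-9))/(3*(-1 + 2*(-31/(-9)))))*10 = (5*(55 - 31*(-⅑))/(3*(-1 + 2*(-31*(-⅑)))))*10 = (5*(55 + 31/9)/(3*(-1 + 2*(31/9))))*10 = ((5/3)*(526/9)/(-1 + 62/9))*10 = ((5/3)*(526/9)/(53/9))*10 = ((5/3)*(9/53)*(526/9))*10 = (2630/159)*10 = 26300/159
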